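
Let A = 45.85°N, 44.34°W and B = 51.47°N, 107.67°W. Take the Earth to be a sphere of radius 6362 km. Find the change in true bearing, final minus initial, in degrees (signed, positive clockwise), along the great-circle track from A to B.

Initial bearing θ₁ = atan2(sin Δλ cos φ₂, cos φ₁ sin φ₂ − sin φ₁ cos φ₂ cos Δλ) = 301.74°
Final bearing θ₂ = (initial bearing from the destination back to the start) + 180° = 251.99°
Δθ = θ₂ − θ₁ = -49.7°

-49.7°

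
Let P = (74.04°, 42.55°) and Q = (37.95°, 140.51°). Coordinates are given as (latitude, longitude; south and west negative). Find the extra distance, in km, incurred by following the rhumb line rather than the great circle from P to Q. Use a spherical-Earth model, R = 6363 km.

595 km

Great circle: cos σ = sin φ₁ sin φ₂ + cos φ₁ cos φ₂ cos Δλ,  σ = 0.9749 rad → d_gc = 6203.4 km
Rhumb line: Δψ = -1.2479, q = Δφ/Δψ = 0.5048, d_rh = R√(Δφ²+q²Δλ²) = 6798.3 km
Excess = 6798.3 − 6203.4 = 594.9 ≈ 595 km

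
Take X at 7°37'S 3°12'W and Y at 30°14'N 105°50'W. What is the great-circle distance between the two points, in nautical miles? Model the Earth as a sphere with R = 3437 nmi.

6282 nmi

Haversine: a = sin²(Δφ/2)+cos φ₁ cos φ₂ sin²(Δλ/2) = 0.62702;  σ = 2·atan2(√a,√(1−a))
σ = 104.716° → d = Rσ = 3437·1.82765 = 6282 nmi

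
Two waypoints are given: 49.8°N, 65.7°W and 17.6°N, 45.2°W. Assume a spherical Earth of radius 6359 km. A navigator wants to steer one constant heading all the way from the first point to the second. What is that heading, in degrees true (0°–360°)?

152.7°

Δψ = ln[tan(π/4+φ₂/2)/tan(π/4+φ₁/2)] = -0.6931
Δλ = +0.3578 rad (taken the short way round)
course = atan2(Δλ, Δψ) = 152.70°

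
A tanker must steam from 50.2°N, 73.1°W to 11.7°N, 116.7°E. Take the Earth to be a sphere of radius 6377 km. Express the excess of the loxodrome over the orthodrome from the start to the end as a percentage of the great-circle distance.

24.5%

Great circle: σ = 2.0509 rad → d_gc = Rσ = 13078.5 km
Rhumb: Δφ = -0.6720, Δλ = -2.9706, Δψ = -0.8105, q = Δφ/Δψ = 0.8291 → d_rh = R√(Δφ²+q²Δλ²) = 16279.3 km
Excess = (16279.3 − 13078.5) / 13078.5 = 3200.8 / 13078.5 = 24.47% ≈ 24.5%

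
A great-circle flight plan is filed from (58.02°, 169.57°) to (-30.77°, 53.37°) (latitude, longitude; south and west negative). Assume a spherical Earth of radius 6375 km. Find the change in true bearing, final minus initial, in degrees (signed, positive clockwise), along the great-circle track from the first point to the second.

-55.8°

Initial bearing θ₁ = atan2(sin Δλ cos φ₂, cos φ₁ sin φ₂ − sin φ₁ cos φ₂ cos Δλ) = 273.77°
Final bearing θ₂ = (initial bearing from the destination back to the start) + 180° = 217.96°
Δθ = θ₂ − θ₁ = -55.8°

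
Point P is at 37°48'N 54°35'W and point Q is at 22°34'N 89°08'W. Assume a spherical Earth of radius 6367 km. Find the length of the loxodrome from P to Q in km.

Rhumb course C = atan2(Δλ, Δψ) with Δψ = ln[tan(π/4+φ₂/2)/tan(π/4+φ₁/2)] = -0.3091, Δλ = -0.6030 → C = 242.86°
d = R·|Δφ| / |cos C| = 6367·0.26587 / 0.45616 = 3711 km

3711 km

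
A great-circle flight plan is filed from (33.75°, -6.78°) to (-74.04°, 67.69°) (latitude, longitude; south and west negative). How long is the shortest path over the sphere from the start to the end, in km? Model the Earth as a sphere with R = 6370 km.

Haversine: a = sin²(Δφ/2)+cos φ₁ cos φ₂ sin²(Δλ/2) = 0.73647;  σ = 2·atan2(√a,√(1−a))
σ = 118.225° → d = Rσ = 6370·2.06342 = 13144 km

13144 km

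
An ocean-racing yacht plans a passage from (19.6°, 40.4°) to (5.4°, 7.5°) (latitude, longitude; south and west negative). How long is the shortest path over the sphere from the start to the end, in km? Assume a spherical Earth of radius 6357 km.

3885 km

Haversine: a = sin²(Δφ/2)+cos φ₁ cos φ₂ sin²(Δλ/2) = 0.09049;  σ = 2·atan2(√a,√(1−a))
σ = 35.012° → d = Rσ = 6357·0.61108 = 3885 km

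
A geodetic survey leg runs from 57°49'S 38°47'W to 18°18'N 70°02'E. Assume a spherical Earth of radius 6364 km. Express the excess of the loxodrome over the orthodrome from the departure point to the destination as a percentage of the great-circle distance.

Great circle: σ = 2.0140 rad → d_gc = Rσ = 12817.2 km
Rhumb: Δφ = +1.3285, Δλ = +1.8992, Δψ = +1.5681, q = Δφ/Δψ = 0.8472 → d_rh = R√(Δφ²+q²Δλ²) = 13278.9 km
Excess = (13278.9 − 12817.2) / 12817.2 = 461.7 / 12817.2 = 3.60% ≈ 3.6%

3.6%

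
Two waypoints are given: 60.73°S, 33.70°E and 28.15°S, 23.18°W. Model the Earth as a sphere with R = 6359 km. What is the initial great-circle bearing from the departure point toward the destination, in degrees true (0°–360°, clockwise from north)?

284.4°

N = sin Δλ·cos φ₂ = -0.7385;  D = cos φ₁ sin φ₂ − sin φ₁ cos φ₂ cos Δλ = +0.1896
initial course = atan2(N, D) = 284.40°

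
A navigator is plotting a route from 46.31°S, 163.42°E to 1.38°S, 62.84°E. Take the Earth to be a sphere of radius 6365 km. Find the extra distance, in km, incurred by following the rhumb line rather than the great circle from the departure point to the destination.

Great circle: cos σ = sin φ₁ sin φ₂ + cos φ₁ cos φ₂ cos Δλ,  σ = 1.6804 rad → d_gc = 10695.7 km
Rhumb line: Δψ = +0.8900, q = Δφ/Δψ = 0.8811, d_rh = R√(Δφ²+q²Δλ²) = 11037.9 km
Excess = 11037.9 − 10695.7 = 342.2 ≈ 342 km

342 km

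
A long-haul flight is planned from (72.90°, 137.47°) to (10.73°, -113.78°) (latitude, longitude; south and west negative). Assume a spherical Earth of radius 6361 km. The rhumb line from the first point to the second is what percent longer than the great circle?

Great circle: σ = 1.4856 rad → d_gc = Rσ = 9449.9 km
Rhumb: Δφ = -1.0851, Δλ = +1.8980, Δψ = -1.7065, q = Δφ/Δψ = 0.6359 → d_rh = R√(Δφ²+q²Δλ²) = 10323.6 km
Excess = (10323.6 − 9449.9) / 9449.9 = 873.7 / 9449.9 = 9.246% ≈ 9.2%

9.2%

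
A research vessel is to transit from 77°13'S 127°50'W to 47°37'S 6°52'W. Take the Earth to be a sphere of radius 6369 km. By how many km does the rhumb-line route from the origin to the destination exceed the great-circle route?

940 km

Great circle: cos σ = sin φ₁ sin φ₂ + cos φ₁ cos φ₂ cos Δλ,  σ = 0.8716 rad → d_gc = 5551.3 km
Rhumb line: Δψ = +1.2416, q = Δφ/Δψ = 0.4161, d_rh = R√(Δφ²+q²Δλ²) = 6490.9 km
Excess = 6490.9 − 5551.3 = 939.6 ≈ 940 km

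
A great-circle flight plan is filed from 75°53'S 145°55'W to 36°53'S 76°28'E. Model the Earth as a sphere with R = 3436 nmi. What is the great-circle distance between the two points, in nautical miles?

Haversine: a = sin²(Δφ/2)+cos φ₁ cos φ₂ sin²(Δλ/2) = 0.28102;  σ = 2·atan2(√a,√(1−a))
σ = 64.026° → d = Rσ = 3436·1.11746 = 3840 nmi

3840 nmi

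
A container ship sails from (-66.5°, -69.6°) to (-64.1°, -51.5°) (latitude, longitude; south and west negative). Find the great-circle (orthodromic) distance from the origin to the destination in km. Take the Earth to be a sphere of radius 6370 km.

879 km

cos σ = sin φ₁ sin φ₂ + cos φ₁ cos φ₂ cos Δλ
      = sin(-66.50°)sin(-64.10°) + cos(-66.50°)cos(-64.10°)cos(18.10°) = 0.9905
σ = 7.902° → d = Rσ = 6370·0.13792 = 879 km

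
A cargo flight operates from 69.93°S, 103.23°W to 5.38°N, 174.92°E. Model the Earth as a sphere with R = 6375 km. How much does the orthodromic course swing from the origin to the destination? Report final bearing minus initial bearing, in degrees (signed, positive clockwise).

+60.6°

Initial bearing θ₁ = atan2(sin Δλ cos φ₂, cos φ₁ sin φ₂ − sin φ₁ cos φ₂ cos Δλ) = 279.49°
Final bearing θ₂ = (initial bearing from the destination back to the start) + 180° = 340.13°
Δθ = θ₂ − θ₁ = +60.6°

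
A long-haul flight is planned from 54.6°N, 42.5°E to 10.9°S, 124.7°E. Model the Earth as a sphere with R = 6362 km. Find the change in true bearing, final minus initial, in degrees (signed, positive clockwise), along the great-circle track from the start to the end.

Initial bearing θ₁ = atan2(sin Δλ cos φ₂, cos φ₁ sin φ₂ − sin φ₁ cos φ₂ cos Δλ) = 102.64°
Final bearing θ₂ = (initial bearing from the destination back to the start) + 180° = 144.86°
Δθ = θ₂ − θ₁ = +42.2°

+42.2°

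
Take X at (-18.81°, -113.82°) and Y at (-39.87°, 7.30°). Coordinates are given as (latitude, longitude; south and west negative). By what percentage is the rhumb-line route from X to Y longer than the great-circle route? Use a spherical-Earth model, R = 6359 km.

Great circle: σ = 1.7404 rad → d_gc = Rσ = 11067.2 km
Rhumb: Δφ = -0.3676, Δλ = +2.1139, Δψ = -0.4256, q = Δφ/Δψ = 0.8637 → d_rh = R√(Δφ²+q²Δλ²) = 11842.7 km
Excess = (11842.7 − 11067.2) / 11067.2 = 775.5 / 11067.2 = 7.01% ≈ 7.0%

7.0%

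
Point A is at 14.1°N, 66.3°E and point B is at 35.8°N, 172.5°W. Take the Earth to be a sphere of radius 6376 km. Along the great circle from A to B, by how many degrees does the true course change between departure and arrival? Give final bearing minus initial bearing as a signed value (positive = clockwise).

+74.6°

At departure: θ₁ = atan2(sin Δλ cos φ₂, cos φ₁ sin φ₂ − sin φ₁ cos φ₂ cos Δλ) = 46.01°
At arrival: θ₂ = atan2(sin Δλ cos φ₁, −cos φ₂ sin φ₁ + sin φ₂ cos φ₁ cos Δλ) = 120.64°
Δθ = θ₂ − θ₁ = +74.6°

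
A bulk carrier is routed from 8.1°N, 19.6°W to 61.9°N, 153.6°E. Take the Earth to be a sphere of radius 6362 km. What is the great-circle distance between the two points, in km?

12192 km

cos σ = sin φ₁ sin φ₂ + cos φ₁ cos φ₂ cos Δλ
      = sin(8.10°)sin(61.90°) + cos(8.10°)cos(61.90°)cos(173.20°) = -0.3387
σ = 109.800° → d = Rσ = 6362·1.91637 = 12192 km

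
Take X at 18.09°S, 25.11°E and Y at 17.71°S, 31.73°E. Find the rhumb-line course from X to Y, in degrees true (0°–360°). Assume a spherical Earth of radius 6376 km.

Δψ = ln[tan(π/4+φ₂/2)/tan(π/4+φ₁/2)] = +0.0070
Δλ = +0.1155 rad (taken the short way round)
course = atan2(Δλ, Δψ) = 86.55°

86.5°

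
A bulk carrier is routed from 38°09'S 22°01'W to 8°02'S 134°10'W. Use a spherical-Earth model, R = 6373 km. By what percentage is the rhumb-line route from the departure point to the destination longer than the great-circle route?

3.9%

Great circle: σ = 1.7796 rad → d_gc = Rσ = 11341.2 km
Rhumb: Δφ = +0.5256, Δλ = -1.9574, Δψ = +0.5806, q = Δφ/Δψ = 0.9053 → d_rh = R√(Δφ²+q²Δλ²) = 11779.0 km
Excess = (11779.0 − 11341.2) / 11341.2 = 437.8 / 11341.2 = 3.86% ≈ 3.9%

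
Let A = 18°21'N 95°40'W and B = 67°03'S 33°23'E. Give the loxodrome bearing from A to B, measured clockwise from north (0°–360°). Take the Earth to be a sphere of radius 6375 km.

130.5°

Meridional parts: M(φ₁)=+0.3259, M(φ₂)=-1.5946 → ΔM = -1.9204;  Δλ = +2.2523 rad
tan C = Δλ / ΔM = -1.1728 → C = 130.45°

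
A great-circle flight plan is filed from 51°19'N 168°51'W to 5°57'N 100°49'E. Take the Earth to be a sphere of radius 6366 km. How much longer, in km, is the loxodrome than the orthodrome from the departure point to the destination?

Great circle: cos σ = sin φ₁ sin φ₂ + cos φ₁ cos φ₂ cos Δλ,  σ = 1.4934 rad → d_gc = 9507.09 km
Rhumb line: Δψ = -0.9429, q = Δφ/Δψ = 0.8397, d_rh = R√(Δφ²+q²Δλ²) = 9820.57 km
Excess = 9820.57 − 9507.09 = 313.48 ≈ 313 km

313 km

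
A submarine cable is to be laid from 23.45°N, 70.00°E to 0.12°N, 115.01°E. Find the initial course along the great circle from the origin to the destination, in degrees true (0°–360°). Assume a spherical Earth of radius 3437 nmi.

N = sin Δλ·cos φ₂ = +0.7072;  D = cos φ₁ sin φ₂ − sin φ₁ cos φ₂ cos Δλ = -0.2794
initial course = atan2(N, D) = 111.56°

111.6°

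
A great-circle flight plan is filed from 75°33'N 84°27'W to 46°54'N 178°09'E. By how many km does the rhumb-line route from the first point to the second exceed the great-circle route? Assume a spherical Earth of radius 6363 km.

Great circle: cos σ = sin φ₁ sin φ₂ + cos φ₁ cos φ₂ cos Δλ,  σ = 0.8160 rad → d_gc = 5192.5 km
Rhumb line: Δψ = -1.1363, q = Δφ/Δψ = 0.4401, d_rh = R√(Δφ²+q²Δλ²) = 5725.5 km
Excess = 5725.5 − 5192.5 = 533.0 ≈ 533 km

533 km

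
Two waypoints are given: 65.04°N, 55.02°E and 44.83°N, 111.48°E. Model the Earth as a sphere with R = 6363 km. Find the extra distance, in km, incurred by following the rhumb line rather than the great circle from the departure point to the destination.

116 km

Great circle: cos σ = sin φ₁ sin φ₂ + cos φ₁ cos φ₂ cos Δλ,  σ = 0.6359 rad → d_gc = 4046.5 km
Rhumb line: Δψ = -0.6309, q = Δφ/Δψ = 0.5591, d_rh = R√(Δφ²+q²Δλ²) = 4162.4 km
Excess = 4162.4 − 4046.5 = 115.9 ≈ 116 km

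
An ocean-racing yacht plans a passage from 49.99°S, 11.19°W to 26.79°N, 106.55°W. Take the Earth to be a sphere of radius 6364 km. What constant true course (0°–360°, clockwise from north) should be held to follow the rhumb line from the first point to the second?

312.0°

Meridional parts: M(φ₁)=-1.0104, M(φ₂)=+0.4856 → ΔM = +1.4960;  Δλ = -1.6643 rad
tan C = Δλ / ΔM = -1.1125 → C = 311.95°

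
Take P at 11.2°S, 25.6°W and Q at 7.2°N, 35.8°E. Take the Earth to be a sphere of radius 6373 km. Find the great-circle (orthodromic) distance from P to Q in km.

7096 km

Haversine: a = sin²(Δφ/2)+cos φ₁ cos φ₂ sin²(Δλ/2) = 0.27924;  σ = 2·atan2(√a,√(1−a))
σ = 63.799° → d = Rσ = 6373·1.11349 = 7096 km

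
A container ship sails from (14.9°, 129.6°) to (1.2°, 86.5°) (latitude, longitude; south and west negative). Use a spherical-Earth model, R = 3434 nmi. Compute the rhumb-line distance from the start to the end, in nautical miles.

Rhumb course C = atan2(Δλ, Δψ) with Δψ = ln[tan(π/4+φ₂/2)/tan(π/4+φ₁/2)] = -0.2421, Δλ = -0.7522 → C = 252.16°
d = R·|Δφ| / |cos C| = 3434·0.23911 / 0.30635 = 2680 nmi

2680 nmi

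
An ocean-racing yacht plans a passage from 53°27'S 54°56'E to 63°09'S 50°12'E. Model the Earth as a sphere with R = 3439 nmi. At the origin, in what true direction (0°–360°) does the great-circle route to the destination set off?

N = sin Δλ·cos φ₂ = -0.0373;  D = cos φ₁ sin φ₂ − sin φ₁ cos φ₂ cos Δλ = -0.1697
initial course = atan2(N, D) = 192.38°

192.4°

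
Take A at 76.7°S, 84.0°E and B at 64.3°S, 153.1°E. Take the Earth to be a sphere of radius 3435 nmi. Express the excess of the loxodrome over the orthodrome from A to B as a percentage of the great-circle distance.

5.6%

Great circle: σ = 0.4214 rad → d_gc = Rσ = 1447.7 nmi
Rhumb: Δφ = +0.2164, Δλ = +1.2060, Δψ = +0.6712, q = Δφ/Δψ = 0.3224 → d_rh = R√(Δφ²+q²Δλ²) = 1528.7 nmi
Excess = (1528.7 − 1447.7) / 1447.7 = 81.0 / 1447.7 = 5.60% ≈ 5.6%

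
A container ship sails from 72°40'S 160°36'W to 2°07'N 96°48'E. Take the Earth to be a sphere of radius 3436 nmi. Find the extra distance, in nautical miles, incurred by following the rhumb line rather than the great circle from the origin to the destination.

Great circle: cos σ = sin φ₁ sin φ₂ + cos φ₁ cos φ₂ cos Δλ,  σ = 1.6712 rad → d_gc = 5742.1 nmi
Rhumb line: Δψ = +1.9180, q = Δφ/Δψ = 0.6805, d_rh = R√(Δφ²+q²Δλ²) = 6135.5 nmi
Excess = 6135.5 − 5742.1 = 393.4 ≈ 393 nmi

393 nmi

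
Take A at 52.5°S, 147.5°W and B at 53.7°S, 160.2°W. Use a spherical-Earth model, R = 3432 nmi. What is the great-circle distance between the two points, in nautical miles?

Haversine: a = sin²(Δφ/2)+cos φ₁ cos φ₂ sin²(Δλ/2) = 0.00452;  σ = 2·atan2(√a,√(1−a))
σ = 7.708° → d = Rσ = 3432·0.13454 = 462 nmi

462 nmi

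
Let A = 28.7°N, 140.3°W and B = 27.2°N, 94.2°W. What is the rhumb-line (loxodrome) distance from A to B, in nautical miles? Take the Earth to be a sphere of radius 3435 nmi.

2443 nmi

Δψ = ln[tan(π/4+φ₂/2)/tan(π/4+φ₁/2)] = -0.0296;  Δφ = -0.0262 rad,  Δλ = +0.8046 rad
q = Δφ/Δψ = 0.8833
d = R·√(Δφ² + q²Δλ²) = 3435·0.71120 = 2443 nmi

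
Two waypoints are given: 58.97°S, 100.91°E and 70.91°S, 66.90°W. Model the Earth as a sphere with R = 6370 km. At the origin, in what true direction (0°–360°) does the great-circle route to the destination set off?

185.2°

N = sin Δλ·cos φ₂ = -0.0691;  D = cos φ₁ sin φ₂ − sin φ₁ cos φ₂ cos Δλ = -0.7611
initial course = atan2(N, D) = 185.18°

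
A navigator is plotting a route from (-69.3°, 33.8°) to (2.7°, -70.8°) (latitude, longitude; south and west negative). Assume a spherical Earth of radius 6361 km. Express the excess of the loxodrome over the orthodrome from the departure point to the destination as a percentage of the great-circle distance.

Great circle: σ = 1.7043 rad → d_gc = Rσ = 10840.8 km
Rhumb: Δφ = +1.2566, Δλ = -1.8256, Δψ = +1.7474, q = Δφ/Δψ = 0.7191 → d_rh = R√(Δφ²+q²Δλ²) = 11560.2 km
Excess = (11560.2 − 10840.8) / 10840.8 = 719.4 / 10840.8 = 6.64% ≈ 6.6%

6.6%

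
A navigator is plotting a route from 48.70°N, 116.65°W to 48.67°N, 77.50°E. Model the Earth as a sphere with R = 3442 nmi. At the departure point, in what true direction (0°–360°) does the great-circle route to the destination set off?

350.6°

N = sin Δλ·cos φ₂ = -0.1614;  D = cos φ₁ sin φ₂ − sin φ₁ cos φ₂ cos Δλ = +0.9767
initial course = atan2(N, D) = 350.61°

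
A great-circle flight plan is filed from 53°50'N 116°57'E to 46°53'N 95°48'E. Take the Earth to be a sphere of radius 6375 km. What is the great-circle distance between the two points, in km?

cos σ = sin φ₁ sin φ₂ + cos φ₁ cos φ₂ cos Δλ
      = sin(53.83°)sin(46.88°) + cos(53.83°)cos(46.88°)cos(-21.15°) = 0.9655
σ = 15.098° → d = Rσ = 6375·0.26351 = 1680 km

1680 km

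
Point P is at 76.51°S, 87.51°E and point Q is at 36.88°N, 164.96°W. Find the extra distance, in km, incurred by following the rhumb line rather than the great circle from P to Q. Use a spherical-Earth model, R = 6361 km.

Great circle: cos σ = sin φ₁ sin φ₂ + cos φ₁ cos φ₂ cos Δλ,  σ = 2.2650 rad → d_gc = 14407.8 km
Rhumb line: Δψ = +2.8282, q = Δφ/Δψ = 0.6998, d_rh = R√(Δφ²+q²Δλ²) = 15108.2 km
Excess = 15108.2 − 14407.8 = 700.4 ≈ 700 km

700 km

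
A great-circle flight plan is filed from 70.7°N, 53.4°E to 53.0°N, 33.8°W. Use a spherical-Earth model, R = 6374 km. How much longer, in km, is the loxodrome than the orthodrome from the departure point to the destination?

Great circle: cos σ = sin φ₁ sin φ₂ + cos φ₁ cos φ₂ cos Δλ,  σ = 0.7021 rad → d_gc = 4475.4 km
Rhumb line: Δψ = -0.6769, q = Δφ/Δψ = 0.4564, d_rh = R√(Δφ²+q²Δλ²) = 4845.3 km
Excess = 4845.3 − 4475.4 = 369.9 ≈ 370 km

370 km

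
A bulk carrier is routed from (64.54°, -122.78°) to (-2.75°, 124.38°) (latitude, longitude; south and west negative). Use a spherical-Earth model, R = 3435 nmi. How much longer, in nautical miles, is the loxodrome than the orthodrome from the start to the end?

438 nmi

Great circle: cos σ = sin φ₁ sin φ₂ + cos φ₁ cos φ₂ cos Δλ,  σ = 1.7824 rad → d_gc = 6122.4 nmi
Rhumb line: Δψ = -1.5356, q = Δφ/Δψ = 0.7648, d_rh = R√(Δφ²+q²Δλ²) = 6560.7 nmi
Excess = 6560.7 − 6122.4 = 438.3 ≈ 438 nmi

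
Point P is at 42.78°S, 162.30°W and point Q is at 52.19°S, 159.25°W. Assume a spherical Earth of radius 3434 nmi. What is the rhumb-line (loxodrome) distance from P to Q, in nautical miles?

577 nmi

Rhumb course C = atan2(Δλ, Δψ) with Δψ = ln[tan(π/4+φ₂/2)/tan(π/4+φ₁/2)] = -0.2440, Δλ = +0.0532 → C = 167.69°
d = R·|Δφ| / |cos C| = 3434·0.16424 / 0.97701 = 577 nmi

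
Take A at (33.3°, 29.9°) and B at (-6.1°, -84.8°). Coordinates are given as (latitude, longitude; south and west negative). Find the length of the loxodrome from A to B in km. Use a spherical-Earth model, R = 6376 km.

12897 km

Rhumb course C = atan2(Δλ, Δψ) with Δψ = ln[tan(π/4+φ₂/2)/tan(π/4+φ₁/2)] = -0.7236, Δλ = -2.0019 → C = 250.13°
d = R·|Δφ| / |cos C| = 6376·0.68766 / 0.33995 = 12897 km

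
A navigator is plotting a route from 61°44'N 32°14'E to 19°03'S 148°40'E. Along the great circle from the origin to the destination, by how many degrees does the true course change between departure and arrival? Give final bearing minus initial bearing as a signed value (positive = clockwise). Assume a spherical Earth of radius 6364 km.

Initial bearing θ₁ = atan2(sin Δλ cos φ₂, cos φ₁ sin φ₂ − sin φ₁ cos φ₂ cos Δλ) = 75.68°
Final bearing θ₂ = (initial bearing from the destination back to the start) + 180° = 150.96°
Δθ = θ₂ − θ₁ = +75.3°

+75.3°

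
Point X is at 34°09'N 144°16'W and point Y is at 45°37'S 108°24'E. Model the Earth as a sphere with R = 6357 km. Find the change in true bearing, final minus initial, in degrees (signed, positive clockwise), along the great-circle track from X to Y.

+20.1°

Initial bearing θ₁ = atan2(sin Δλ cos φ₂, cos φ₁ sin φ₂ − sin φ₁ cos φ₂ cos Δλ) = 234.60°
Final bearing θ₂ = (initial bearing from the destination back to the start) + 180° = 254.68°
Δθ = θ₂ − θ₁ = +20.1°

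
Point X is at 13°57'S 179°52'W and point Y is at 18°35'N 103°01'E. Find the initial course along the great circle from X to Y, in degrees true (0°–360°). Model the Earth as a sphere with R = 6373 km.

θ = atan2( sin Δλ·cos φ₂ ,  cos φ₁ sin φ₂ − sin φ₁ cos φ₂ cos Δλ )
  = atan2(-0.9240, +0.3602) = 291.30°

291.3°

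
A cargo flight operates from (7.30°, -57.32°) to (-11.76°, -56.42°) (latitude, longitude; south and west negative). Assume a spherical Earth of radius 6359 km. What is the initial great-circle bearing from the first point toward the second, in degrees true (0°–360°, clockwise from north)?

θ = atan2( sin Δλ·cos φ₂ ,  cos φ₁ sin φ₂ − sin φ₁ cos φ₂ cos Δλ )
  = atan2(+0.0154, -0.3265) = 177.30°

177.3°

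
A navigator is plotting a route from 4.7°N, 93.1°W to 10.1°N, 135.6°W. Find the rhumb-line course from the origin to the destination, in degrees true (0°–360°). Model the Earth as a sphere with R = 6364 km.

277.3°

Meridional parts: M(φ₁)=+0.0821, M(φ₂)=+0.1772 → ΔM = +0.0951;  Δλ = -0.7418 rad
tan C = Δλ / ΔM = -7.8018 → C = 277.30°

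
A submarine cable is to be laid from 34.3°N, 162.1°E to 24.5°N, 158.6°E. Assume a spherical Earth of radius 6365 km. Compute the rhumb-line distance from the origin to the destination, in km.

Rhumb course C = atan2(Δλ, Δψ) with Δψ = ln[tan(π/4+φ₂/2)/tan(π/4+φ₁/2)] = -0.1967, Δλ = -0.0611 → C = 197.25°
d = R·|Δφ| / |cos C| = 6365·0.17104 / 0.95501 = 1140 km

1140 km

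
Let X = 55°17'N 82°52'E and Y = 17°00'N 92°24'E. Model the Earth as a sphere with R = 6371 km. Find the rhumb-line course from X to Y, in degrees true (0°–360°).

169.1°

Δψ = ln[tan(π/4+φ₂/2)/tan(π/4+φ₁/2)] = -0.8617
Δλ = +0.1664 rad (taken the short way round)
course = atan2(Δλ, Δψ) = 169.07°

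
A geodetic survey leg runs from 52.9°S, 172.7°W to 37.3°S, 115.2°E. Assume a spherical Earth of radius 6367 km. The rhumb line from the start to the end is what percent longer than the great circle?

Great circle: σ = 0.8882 rad → d_gc = Rσ = 5655.2 km
Rhumb: Δφ = +0.2723, Δλ = -1.2584, Δψ = +0.3894, q = Δφ/Δψ = 0.6992 → d_rh = R√(Δφ²+q²Δλ²) = 5864.5 km
Excess = (5864.5 − 5655.2) / 5655.2 = 209.3 / 5655.2 = 3.70% ≈ 3.7%

3.7%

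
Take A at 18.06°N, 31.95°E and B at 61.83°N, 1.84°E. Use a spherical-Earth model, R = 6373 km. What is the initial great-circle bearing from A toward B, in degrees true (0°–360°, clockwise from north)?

θ = atan2( sin Δλ·cos φ₂ ,  cos φ₁ sin φ₂ − sin φ₁ cos φ₂ cos Δλ )
  = atan2(-0.2368, +0.7115) = 341.59°

341.6°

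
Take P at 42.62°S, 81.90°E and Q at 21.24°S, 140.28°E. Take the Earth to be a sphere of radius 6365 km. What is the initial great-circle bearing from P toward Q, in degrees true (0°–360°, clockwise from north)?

85.4°

N = sin Δλ·cos φ₂ = +0.7937;  D = cos φ₁ sin φ₂ − sin φ₁ cos φ₂ cos Δλ = +0.0643
initial course = atan2(N, D) = 85.37°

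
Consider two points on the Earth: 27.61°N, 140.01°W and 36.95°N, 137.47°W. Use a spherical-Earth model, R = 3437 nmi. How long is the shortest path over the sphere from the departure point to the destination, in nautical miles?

575 nmi

Haversine: a = sin²(Δφ/2)+cos φ₁ cos φ₂ sin²(Δλ/2) = 0.00698;  σ = 2·atan2(√a,√(1−a))
σ = 9.583° → d = Rσ = 3437·0.16725 = 575 nmi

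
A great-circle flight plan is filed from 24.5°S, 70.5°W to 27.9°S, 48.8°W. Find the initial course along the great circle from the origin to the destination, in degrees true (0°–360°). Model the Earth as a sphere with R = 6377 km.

θ = atan2( sin Δλ·cos φ₂ ,  cos φ₁ sin φ₂ − sin φ₁ cos φ₂ cos Δλ )
  = atan2(+0.3268, -0.0853) = 104.63°

104.6°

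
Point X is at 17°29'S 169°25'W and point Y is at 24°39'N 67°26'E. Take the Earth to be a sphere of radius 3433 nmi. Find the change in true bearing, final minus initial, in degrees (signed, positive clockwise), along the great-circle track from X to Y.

Initial bearing θ₁ = atan2(sin Δλ cos φ₂, cos φ₁ sin φ₂ − sin φ₁ cos φ₂ cos Δλ) = 288.08°
Final bearing θ₂ = (initial bearing from the destination back to the start) + 180° = 273.98°
Δθ = θ₂ − θ₁ = -14.1°

-14.1°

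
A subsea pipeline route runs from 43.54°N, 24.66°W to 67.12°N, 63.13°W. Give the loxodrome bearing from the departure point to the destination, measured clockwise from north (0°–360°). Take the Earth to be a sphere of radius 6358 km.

318.2°

Δψ = ln[tan(π/4+φ₂/2)/tan(π/4+φ₁/2)] = +0.7519
Δλ = -0.6714 rad (taken the short way round)
course = atan2(Δλ, Δψ) = 318.24°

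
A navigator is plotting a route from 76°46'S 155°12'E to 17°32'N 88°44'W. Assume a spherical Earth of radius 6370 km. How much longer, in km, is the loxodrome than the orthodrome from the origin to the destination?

Great circle: cos σ = sin φ₁ sin φ₂ + cos φ₁ cos φ₂ cos Δλ,  σ = 1.9705 rad → d_gc = 12552.3 km
Rhumb line: Δψ = +2.4651, q = Δφ/Δψ = 0.6677, d_rh = R√(Δφ²+q²Δλ²) = 13569.9 km
Excess = 13569.9 − 12552.3 = 1017.6 ≈ 1018 km

1018 km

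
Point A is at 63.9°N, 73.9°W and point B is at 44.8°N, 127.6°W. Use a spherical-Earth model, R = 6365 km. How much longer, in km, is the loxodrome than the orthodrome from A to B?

99 km

Great circle: cos σ = sin φ₁ sin φ₂ + cos φ₁ cos φ₂ cos Δλ,  σ = 0.6136 rad → d_gc = 3905.5 km
Rhumb line: Δψ = -0.5855, q = Δφ/Δψ = 0.5694, d_rh = R√(Δφ²+q²Δλ²) = 4004.9 km
Excess = 4004.9 − 3905.5 = 99.4 ≈ 99 km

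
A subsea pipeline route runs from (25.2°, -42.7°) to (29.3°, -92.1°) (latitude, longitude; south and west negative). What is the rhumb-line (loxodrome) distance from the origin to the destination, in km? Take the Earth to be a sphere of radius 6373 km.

Δψ = ln[tan(π/4+φ₂/2)/tan(π/4+φ₁/2)] = +0.0805;  Δφ = +0.0716 rad,  Δλ = -0.8622 rad
q = Δφ/Δψ = 0.8887
d = R·√(Δφ² + q²Δλ²) = 6373·0.76959 = 4905 km

4905 km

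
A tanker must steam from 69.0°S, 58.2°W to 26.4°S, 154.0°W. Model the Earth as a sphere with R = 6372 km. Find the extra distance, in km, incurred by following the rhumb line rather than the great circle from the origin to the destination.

585 km

Great circle: cos σ = sin φ₁ sin φ₂ + cos φ₁ cos φ₂ cos Δλ,  σ = 1.1781 rad → d_gc = 7507.0 km
Rhumb line: Δψ = +1.2076, q = Δφ/Δψ = 0.6157, d_rh = R√(Δφ²+q²Δλ²) = 8091.8 km
Excess = 8091.8 − 7507.0 = 584.8 ≈ 585 km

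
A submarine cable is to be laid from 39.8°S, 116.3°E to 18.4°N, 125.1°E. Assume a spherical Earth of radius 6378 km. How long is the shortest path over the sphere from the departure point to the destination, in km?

6543 km

Haversine: a = sin²(Δφ/2)+cos φ₁ cos φ₂ sin²(Δλ/2) = 0.24081;  σ = 2·atan2(√a,√(1−a))
σ = 58.777° → d = Rσ = 6378·1.02585 = 6543 km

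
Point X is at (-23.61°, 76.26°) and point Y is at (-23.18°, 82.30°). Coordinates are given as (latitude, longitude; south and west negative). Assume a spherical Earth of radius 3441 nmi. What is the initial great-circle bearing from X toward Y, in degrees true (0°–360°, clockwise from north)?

N = sin Δλ·cos φ₂ = +0.0967;  D = cos φ₁ sin φ₂ − sin φ₁ cos φ₂ cos Δλ = +0.0055
initial course = atan2(N, D) = 86.77°

86.8°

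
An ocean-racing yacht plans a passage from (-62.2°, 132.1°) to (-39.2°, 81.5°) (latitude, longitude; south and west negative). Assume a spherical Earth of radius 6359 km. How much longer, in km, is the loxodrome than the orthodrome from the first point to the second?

87 km

Great circle: cos σ = sin φ₁ sin φ₂ + cos φ₁ cos φ₂ cos Δλ,  σ = 0.6624 rad → d_gc = 4212.5 km
Rhumb line: Δψ = +0.6517, q = Δφ/Δψ = 0.6160, d_rh = R√(Δφ²+q²Δλ²) = 4299.3 km
Excess = 4299.3 − 4212.5 = 86.8 ≈ 87 km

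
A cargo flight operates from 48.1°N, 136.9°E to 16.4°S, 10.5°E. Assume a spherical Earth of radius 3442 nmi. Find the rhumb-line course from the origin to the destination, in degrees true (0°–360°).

Meridional parts: M(φ₁)=+0.9601, M(φ₂)=-0.2902 → ΔM = -1.2503;  Δλ = -2.2061 rad
tan C = Δλ / ΔM = +1.7645 → C = 240.46°

240.5°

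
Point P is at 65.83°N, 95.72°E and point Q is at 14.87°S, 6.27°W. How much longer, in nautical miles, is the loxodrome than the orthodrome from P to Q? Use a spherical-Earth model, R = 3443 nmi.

Great circle: cos σ = sin φ₁ sin φ₂ + cos φ₁ cos φ₂ cos Δλ,  σ = 1.8927 rad → d_gc = 6516.4 nmi
Rhumb line: Δψ = -1.8038, q = Δφ/Δψ = 0.7809, d_rh = R√(Δφ²+q²Δλ²) = 6813.2 nmi
Excess = 6813.2 − 6516.4 = 296.8 ≈ 297 nmi

297 nmi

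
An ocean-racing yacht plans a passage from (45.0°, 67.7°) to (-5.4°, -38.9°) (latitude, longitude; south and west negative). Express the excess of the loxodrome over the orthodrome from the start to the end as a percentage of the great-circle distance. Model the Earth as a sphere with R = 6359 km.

2.8%

Great circle: σ = 1.8418 rad → d_gc = Rσ = 11711.8 km
Rhumb: Δφ = -0.8796, Δλ = -1.8605, Δψ = -0.9758, q = Δφ/Δψ = 0.9015 → d_rh = R√(Δφ²+q²Δλ²) = 12043.5 km
Excess = (12043.5 − 11711.8) / 11711.8 = 331.7 / 11711.8 = 2.83% ≈ 2.8%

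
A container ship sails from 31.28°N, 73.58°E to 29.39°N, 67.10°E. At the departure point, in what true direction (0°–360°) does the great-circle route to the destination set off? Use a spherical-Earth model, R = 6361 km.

θ = atan2( sin Δλ·cos φ₂ ,  cos φ₁ sin φ₂ − sin φ₁ cos φ₂ cos Δλ )
  = atan2(-0.0983, -0.0301) = 252.99°

253.0°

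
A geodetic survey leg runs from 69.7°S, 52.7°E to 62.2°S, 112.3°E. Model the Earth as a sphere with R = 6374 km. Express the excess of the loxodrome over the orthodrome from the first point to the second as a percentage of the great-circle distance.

3.9%

Great circle: σ = 0.4238 rad → d_gc = Rσ = 2701.5 km
Rhumb: Δφ = +0.1309, Δλ = +1.0402, Δψ = +0.3238, q = Δφ/Δψ = 0.4043 → d_rh = R√(Δφ²+q²Δλ²) = 2807.5 km
Excess = (2807.5 − 2701.5) / 2701.5 = 106.0 / 2701.5 = 3.92% ≈ 3.9%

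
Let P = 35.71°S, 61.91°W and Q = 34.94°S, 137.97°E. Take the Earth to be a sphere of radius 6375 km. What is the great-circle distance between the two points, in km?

cos σ = sin φ₁ sin φ₂ + cos φ₁ cos φ₂ cos Δλ
      = sin(-35.71°)sin(-34.94°) + cos(-35.71°)cos(-34.94°)cos(-160.12°) = -0.2917
σ = 106.958° → d = Rσ = 6375·1.86677 = 11901 km

11901 km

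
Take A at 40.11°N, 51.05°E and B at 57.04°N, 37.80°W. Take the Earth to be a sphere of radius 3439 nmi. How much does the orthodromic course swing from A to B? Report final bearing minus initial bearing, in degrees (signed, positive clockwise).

Initial bearing θ₁ = atan2(sin Δλ cos φ₂, cos φ₁ sin φ₂ − sin φ₁ cos φ₂ cos Δλ) = 319.40°
Final bearing θ₂ = (initial bearing from the destination back to the start) + 180° = 246.18°
Δθ = θ₂ − θ₁ = -73.2°

-73.2°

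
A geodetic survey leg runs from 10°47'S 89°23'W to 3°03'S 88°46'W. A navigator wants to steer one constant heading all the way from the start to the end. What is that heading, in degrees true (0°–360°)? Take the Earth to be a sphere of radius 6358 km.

4.5°

Δψ = ln[tan(π/4+φ₂/2)/tan(π/4+φ₁/2)] = +0.1361
Δλ = +0.0108 rad (taken the short way round)
course = atan2(Δλ, Δψ) = 4.52°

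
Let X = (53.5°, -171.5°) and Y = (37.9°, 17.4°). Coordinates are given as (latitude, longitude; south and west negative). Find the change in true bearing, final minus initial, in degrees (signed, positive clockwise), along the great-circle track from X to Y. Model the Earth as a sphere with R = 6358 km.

-167.7°

Initial bearing θ₁ = atan2(sin Δλ cos φ₂, cos φ₁ sin φ₂ − sin φ₁ cos φ₂ cos Δλ) = 352.98°
Final bearing θ₂ = (initial bearing from the destination back to the start) + 180° = 185.28°
Δθ = θ₂ − θ₁ = -167.7°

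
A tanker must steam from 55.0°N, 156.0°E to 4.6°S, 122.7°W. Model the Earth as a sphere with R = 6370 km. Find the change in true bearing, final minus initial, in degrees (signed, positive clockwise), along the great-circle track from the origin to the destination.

Initial bearing θ₁ = atan2(sin Δλ cos φ₂, cos φ₁ sin φ₂ − sin φ₁ cos φ₂ cos Δλ) = 99.76°
Final bearing θ₂ = (initial bearing from the destination back to the start) + 180° = 145.45°
Δθ = θ₂ − θ₁ = +45.7°

+45.7°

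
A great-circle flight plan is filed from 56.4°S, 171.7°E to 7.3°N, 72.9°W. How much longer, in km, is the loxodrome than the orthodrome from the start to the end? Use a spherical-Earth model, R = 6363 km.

Great circle: cos σ = sin φ₁ sin φ₂ + cos φ₁ cos φ₂ cos Δλ,  σ = 1.9191 rad → d_gc = 12211.1 km
Rhumb line: Δψ = +1.3254, q = Δφ/Δψ = 0.8389, d_rh = R√(Δφ²+q²Δλ²) = 12869.3 km
Excess = 12869.3 − 12211.1 = 658.2 ≈ 658 km

658 km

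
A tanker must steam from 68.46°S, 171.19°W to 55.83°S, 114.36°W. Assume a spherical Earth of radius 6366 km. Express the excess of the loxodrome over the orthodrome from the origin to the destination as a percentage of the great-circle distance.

Great circle: σ = 0.4898 rad → d_gc = Rσ = 3118.2 km
Rhumb: Δφ = +0.2204, Δλ = +0.9919, Δψ = +0.4798, q = Δφ/Δψ = 0.4594 → d_rh = R√(Δφ²+q²Δλ²) = 3222.4 km
Excess = (3222.4 − 3118.2) / 3118.2 = 104.2 / 3118.2 = 3.34% ≈ 3.3%

3.3%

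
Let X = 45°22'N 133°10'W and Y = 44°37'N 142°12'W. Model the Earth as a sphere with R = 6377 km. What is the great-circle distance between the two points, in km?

716 km

Haversine: a = sin²(Δφ/2)+cos φ₁ cos φ₂ sin²(Δλ/2) = 0.00314;  σ = 2·atan2(√a,√(1−a))
σ = 6.429° → d = Rσ = 6377·0.11220 = 716 km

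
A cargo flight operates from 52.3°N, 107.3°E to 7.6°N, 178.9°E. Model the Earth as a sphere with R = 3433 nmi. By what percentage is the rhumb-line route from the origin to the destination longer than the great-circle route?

2.1%

Great circle: σ = 1.2703 rad → d_gc = Rσ = 4361.00 nmi
Rhumb: Δφ = -0.7802, Δλ = +1.2497, Δψ = -0.9417, q = Δφ/Δψ = 0.8285 → d_rh = R√(Δφ²+q²Δλ²) = 4450.44 nmi
Excess = (4450.44 − 4361.00) / 4361.00 = 89.44 / 4361.00 = 2.051% ≈ 2.1%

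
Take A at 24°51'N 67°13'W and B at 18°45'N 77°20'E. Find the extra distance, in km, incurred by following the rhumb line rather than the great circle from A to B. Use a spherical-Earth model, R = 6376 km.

Great circle: cos σ = sin φ₁ sin φ₂ + cos φ₁ cos φ₂ cos Δλ,  σ = 2.1711 rad → d_gc = 13842.9 km
Rhumb line: Δψ = -0.1147, q = Δφ/Δψ = 0.9279, d_rh = R√(Δφ²+q²Δλ²) = 14941.6 km
Excess = 14941.6 − 13842.9 = 1098.7 ≈ 1099 km

1099 km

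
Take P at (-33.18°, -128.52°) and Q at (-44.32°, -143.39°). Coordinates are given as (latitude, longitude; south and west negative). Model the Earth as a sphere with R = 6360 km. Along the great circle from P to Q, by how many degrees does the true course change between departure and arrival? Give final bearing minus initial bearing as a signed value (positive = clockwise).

+9.4°

Initial bearing θ₁ = atan2(sin Δλ cos φ₂, cos φ₁ sin φ₂ − sin φ₁ cos φ₂ cos Δλ) = 221.67°
Final bearing θ₂ = (initial bearing from the destination back to the start) + 180° = 231.05°
Δθ = θ₂ − θ₁ = +9.4°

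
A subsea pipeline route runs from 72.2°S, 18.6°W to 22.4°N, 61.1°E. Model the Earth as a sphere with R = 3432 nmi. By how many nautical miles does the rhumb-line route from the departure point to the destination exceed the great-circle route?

Great circle: cos σ = sin φ₁ sin φ₂ + cos φ₁ cos φ₂ cos Δλ,  σ = 1.8884 rad → d_gc = 6481.0 nmi
Rhumb line: Δψ = +2.2554, q = Δφ/Δψ = 0.7321, d_rh = R√(Δφ²+q²Δλ²) = 6657.6 nmi
Excess = 6657.6 − 6481.0 = 176.6 ≈ 177 nmi

177 nmi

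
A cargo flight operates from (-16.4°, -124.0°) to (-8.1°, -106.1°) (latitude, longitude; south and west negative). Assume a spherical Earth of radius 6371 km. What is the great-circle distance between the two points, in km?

2151 km

Haversine: a = sin²(Δφ/2)+cos φ₁ cos φ₂ sin²(Δλ/2) = 0.02822;  σ = 2·atan2(√a,√(1−a))
σ = 19.343° → d = Rσ = 6371·0.33760 = 2151 km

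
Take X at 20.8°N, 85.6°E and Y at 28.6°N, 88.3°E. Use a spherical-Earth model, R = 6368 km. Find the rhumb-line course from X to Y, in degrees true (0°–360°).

17.4°

Meridional parts: M(φ₁)=+0.3713, M(φ₂)=+0.5213 → ΔM = +0.1500;  Δλ = +0.0471 rad
tan C = Δλ / ΔM = +0.3141 → C = 17.44°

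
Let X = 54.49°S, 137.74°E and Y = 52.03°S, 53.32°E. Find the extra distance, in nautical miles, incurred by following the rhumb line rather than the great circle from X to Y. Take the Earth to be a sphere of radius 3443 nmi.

Great circle: cos σ = sin φ₁ sin φ₂ + cos φ₁ cos φ₂ cos Δλ,  σ = 0.8278 rad → d_gc = 2850.3 nmi
Rhumb line: Δψ = +0.0718, q = Δφ/Δψ = 0.5980, d_rh = R√(Δφ²+q²Δλ²) = 3037.1 nmi
Excess = 3037.1 − 2850.3 = 186.8 ≈ 187 nmi

187 nmi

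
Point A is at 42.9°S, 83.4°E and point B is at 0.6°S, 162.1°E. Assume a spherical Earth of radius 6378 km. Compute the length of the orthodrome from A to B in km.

Haversine: a = sin²(Δφ/2)+cos φ₁ cos φ₂ sin²(Δλ/2) = 0.42467;  σ = 2·atan2(√a,√(1−a))
σ = 81.335° → d = Rσ = 6378·1.41956 = 9054 km

9054 km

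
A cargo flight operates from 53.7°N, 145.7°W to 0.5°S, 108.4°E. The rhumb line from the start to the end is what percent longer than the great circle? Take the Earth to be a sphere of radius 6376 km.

Great circle: σ = 1.7408 rad → d_gc = Rσ = 11099.5 km
Rhumb: Δφ = -0.9460, Δλ = -1.8483, Δψ = -1.1240, q = Δφ/Δψ = 0.8416 → d_rh = R√(Δφ²+q²Δλ²) = 11607.9 km
Excess = (11607.9 − 11099.5) / 11099.5 = 508.4 / 11099.5 = 4.58% ≈ 4.6%

4.6%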